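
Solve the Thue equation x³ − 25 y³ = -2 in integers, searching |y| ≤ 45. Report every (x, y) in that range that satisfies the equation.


The equation is x³ - 25y³ = -2. For fixed y, x³ = 25·y³ − 2, so a solution requires the RHS to be a perfect cube.
Strategy: iterate y from -45 to 45, compute RHS = 25·y³ − 2, and check whether it is a (positive or negative) perfect cube.
Check small values of y:
  y = 0: RHS = -2 is not a perfect cube.
  y = 1: RHS = 23 is not a perfect cube.
  y = -1: RHS = -27 = (-3)³ ⇒ x = -3 works.
  y = 2: RHS = 198 is not a perfect cube.
  y = -2: RHS = -202 is not a perfect cube.
  y = 3: RHS = 673 is not a perfect cube.
  y = -3: RHS = -677 is not a perfect cube.
Continuing the search up to |y| = 45 finds no further solutions beyond those listed.
Collected solutions: (-3, -1).

Solutions (with |y| ≤ 45): (-3, -1).


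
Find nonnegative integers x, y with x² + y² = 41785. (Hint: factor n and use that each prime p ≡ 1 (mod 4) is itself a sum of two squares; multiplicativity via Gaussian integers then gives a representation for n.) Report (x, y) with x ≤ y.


Step 1: Factor n = 41785 = 5 · 61 · 137.
Step 2: Check the mod-4 condition on each prime factor: 5 ≡ 1 (mod 4), exponent 1; 61 ≡ 1 (mod 4), exponent 1; 137 ≡ 1 (mod 4), exponent 1.
All primes ≡ 3 (mod 4) appear to even exponent (or don't appear), so by the two-squares theorem n IS expressible as a sum of two squares.
Step 3: Build a representation. Here n = 5 · 61 · 137 is a product of primes ≡ 1 (mod 4). Each prime p ≡ 1 (mod 4) is itself a sum of two squares; find a² by testing p − a² for a perfect square:
  5: 5 − 1² = 4 = 2² ⇒ 5 = 1² + 2².
  61: 61 − 1² = 60, 61 − 2² = 57, 61 − 3² = 52, 61 − 4² = 45, 61 − 5² = 36 = 6² ⇒ 61 = 5² + 6².
  137: 137 − 1² = 136, 137 − 2² = 133, 137 − 3² = 128, 137 − 4² = 121 = 11² ⇒ 137 = 4² + 11².
  Combine using the Brahmagupta–Fibonacci identity (a² + b²)(c² + d²) = (ac − bd)² + (ad + bc)² = (ac + bd)² + (ad − bc)²:
  5 · 61 = 305: from (1² + 2²)(5² + 6²), take (1·5 − 2·6, 1·6 + 2·5) = (5 − 12, 6 + 10) = (-7, 16); dropping signs (only squares matter) gives (7, 16); check 7² + 16² = 49 + 256 = 305 ✓.
  305 · 137 = 41785: from (7² + 16²)(4² + 11²), take (7·4 − 16·11, 7·11 + 16·4) = (28 − 176, 77 + 64) = (-148, 141); dropping signs (only squares matter) gives (148, 141); check 148² + 141² = 21904 + 19881 = 41785 ✓.
Step 4: Order so x ≤ y and verify: 141² + 148² = 19881 + 21904 = 41785 = n. ✓

n = 41785 = 141² + 148² (one valid representation with x ≤ y).


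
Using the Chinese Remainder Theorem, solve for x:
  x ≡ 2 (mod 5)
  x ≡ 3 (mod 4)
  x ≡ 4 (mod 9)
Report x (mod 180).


Moduli 5, 4, 9 are pairwise coprime; by CRT there is a unique solution modulo M = 5 · 4 · 9 = 180.
Solve pairwise, accumulating the modulus:
  Start with x ≡ 2 (mod 5).
  Combine with x ≡ 3 (mod 4): since gcd(5, 4) = 1, we get a unique residue mod 20.
    Write x = 2 + 5·t and substitute into x ≡ 3 (mod 4): 5·t ≡ 3 − 2 = 1 (mod 4).
    Reduce coefficients mod 4: 1·t ≡ 1 (mod 4).
    So t ≡ 1 (mod 4).
    Then x = 2 + 5·1 = 7, valid modulo lcm(5, 4) = 20: x ≡ 7 (mod 20).
  Combine with x ≡ 4 (mod 9): since gcd(20, 9) = 1, we get a unique residue mod 180.
    Write x = 7 + 20·t and substitute into x ≡ 4 (mod 9): 20·t ≡ 4 − 7 = -3 (mod 9).
    Reduce coefficients mod 9: 2·t ≡ 6 (mod 9).
    The inverse of 2 mod 9 is 5 (since 2·5 = 10 = 1·9 + 1), so t ≡ 5·6 = 30 ≡ 3 (mod 9).
    Then x = 7 + 20·3 = 67, valid modulo lcm(20, 9) = 180: x ≡ 67 (mod 180).
Verify: 67 mod 5 = 2 ✓, 67 mod 4 = 3 ✓, 67 mod 9 = 4 ✓.

x ≡ 67 (mod 180).


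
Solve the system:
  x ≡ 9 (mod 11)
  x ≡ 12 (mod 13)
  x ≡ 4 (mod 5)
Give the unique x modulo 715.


Moduli 11, 13, 5 are pairwise coprime; by CRT there is a unique solution modulo M = 11 · 13 · 5 = 715.
Solve pairwise, accumulating the modulus:
  Start with x ≡ 9 (mod 11).
  Combine with x ≡ 12 (mod 13): since gcd(11, 13) = 1, we get a unique residue mod 143.
    Write x = 9 + 11·t and substitute into x ≡ 12 (mod 13): 11·t ≡ 12 − 9 = 3 (mod 13).
    The inverse of 11 mod 13 is 6 (since 11·6 = 66 = 5·13 + 1), so t ≡ 6·3 = 18 ≡ 5 (mod 13).
    Then x = 9 + 11·5 = 64, valid modulo lcm(11, 13) = 143: x ≡ 64 (mod 143).
  Combine with x ≡ 4 (mod 5): since gcd(143, 5) = 1, we get a unique residue mod 715.
    Write x = 64 + 143·t and substitute into x ≡ 4 (mod 5): 143·t ≡ 4 − 64 = -60 (mod 5).
    Reduce coefficients mod 5: 3·t ≡ 0 (mod 5).
    The inverse of 3 mod 5 is 2 (since 3·2 = 6 = 1·5 + 1), so t ≡ 2·0 = 0 ≡ 0 (mod 5).
    Then x = 64 + 143·0 = 64, valid modulo lcm(143, 5) = 715: x ≡ 64 (mod 715).
Verify: 64 mod 11 = 9 ✓, 64 mod 13 = 12 ✓, 64 mod 5 = 4 ✓.

x ≡ 64 (mod 715).


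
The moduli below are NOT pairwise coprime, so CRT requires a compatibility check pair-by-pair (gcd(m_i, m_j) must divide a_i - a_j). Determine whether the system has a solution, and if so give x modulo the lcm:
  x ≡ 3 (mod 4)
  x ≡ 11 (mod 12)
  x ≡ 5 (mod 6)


Moduli 4, 12, 6 are not pairwise coprime, so CRT works modulo lcm(m_i) when all pairwise compatibility conditions hold.
Pairwise compatibility: gcd(m_i, m_j) must divide a_i - a_j for every pair.
Merge one congruence at a time:
  Start: x ≡ 3 (mod 4).
  Combine with x ≡ 11 (mod 12): gcd(4, 12) = 4; 11 - 3 = 8, which IS divisible by 4, so compatible.
    Write x = 3 + 4·t and substitute into x ≡ 11 (mod 12): 4·t ≡ 11 − 3 = 8 (mod 12).
    Divide the congruence (and modulus) by g = 4: 1·t ≡ 2 (mod 3).
    So t ≡ 2 (mod 3).
    Then x = 3 + 4·2 = 11, valid modulo lcm(4, 12) = 12: x ≡ 11 (mod 12).
  Combine with x ≡ 5 (mod 6): gcd(12, 6) = 6; 5 - 11 = -6, which IS divisible by 6, so compatible.
    Write x = 11 + 12·t and substitute into x ≡ 5 (mod 6): 12·t ≡ 5 − 11 = -6 (mod 6).
    Divide the congruence (and modulus) by g = 6: 2·t ≡ -1 (mod 1).
    Modulo 1 every t works; take t = 0.
    Then x = 11 + 12·0 = 11, valid modulo lcm(12, 6) = 12: x ≡ 11 (mod 12).
Verify: 11 mod 4 = 3, 11 mod 12 = 11, 11 mod 6 = 5.

x ≡ 11 (mod 12).


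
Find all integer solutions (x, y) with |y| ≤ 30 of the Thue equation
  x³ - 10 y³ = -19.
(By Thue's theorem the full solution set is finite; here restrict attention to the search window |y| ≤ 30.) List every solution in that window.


The equation is x³ - 10y³ = -19. For fixed y, x³ = 10·y³ − 19, so a solution requires the RHS to be a perfect cube.
Strategy: iterate y from -30 to 30, compute RHS = 10·y³ − 19, and check whether it is a (positive or negative) perfect cube.
Check small values of y:
  y = 0: RHS = -19 is not a perfect cube.
  y = 1: RHS = -9 is not a perfect cube.
  y = -1: RHS = -29 is not a perfect cube.
  y = 2: RHS = 61 is not a perfect cube.
  y = -2: RHS = -99 is not a perfect cube.
  y = 3: RHS = 251 is not a perfect cube.
  y = -3: RHS = -289 is not a perfect cube.
Continuing the search up to |y| = 30 finds no solutions either.
No (x, y) in the scanned range satisfies the equation.

No integer solutions with |y| ≤ 30.


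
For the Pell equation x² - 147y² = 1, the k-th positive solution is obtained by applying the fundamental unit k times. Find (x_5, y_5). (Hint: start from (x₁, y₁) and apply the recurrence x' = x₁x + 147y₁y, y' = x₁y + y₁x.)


Step 1: Find the fundamental solution (x₁, y₁) of x² - 147y² = 1.
  Expand √147 as a continued fraction. a₀ = ⌊√147⌋ = 12; iterate m_{k+1} = d_k·a_k − m_k, d_{k+1} = (147 − m_{k+1}²)/d_k, a_{k+1} = ⌊(a₀ + m_{k+1})/d_{k+1}⌋ (starting m₀ = 0, d₀ = 1), with convergents p_k = a_k·p_{k-1} + p_{k-2}, q_k = a_k·q_{k-1} + q_{k-2} (p₋₁ = 1, q₋₁ = 0):
  k = 0: a₀ = 12; p₀/q₀ = 12/1; p₀² − 147·q₀² = 144 − 147 = -3.
  k = 1: m = 12, d = 3, a = ⌊(12 + 12)/3⌋ = 8; p/q = (8·12 + 1)/(8·1 + 0) = 97/8; p² − 147·q² = 9409 − 9408 = 1.
  The first convergent with p² − 147·q² = 1 gives the fundamental solution (x₁, y₁) = (97, 8).
Step 2: Apply the recurrence (x_{n+1}, y_{n+1}) = (x₁x_n + 147y₁y_n, x₁y_n + y₁x_n) repeatedly.
  From (x_1, y_1) = (97, 8): x_2 = 97·97 + 147·8·8 = 18817; y_2 = 97·8 + 8·97 = 1552.
  From (x_2, y_2) = (18817, 1552): x_3 = 97·18817 + 147·8·1552 = 3650401; y_3 = 97·1552 + 8·18817 = 301080.
  From (x_3, y_3) = (3650401, 301080): x_4 = 97·3650401 + 147·8·301080 = 708158977; y_4 = 97·301080 + 8·3650401 = 58407968.
  From (x_4, y_4) = (708158977, 58407968): x_5 = 97·708158977 + 147·8·58407968 = 137379191137; y_5 = 97·58407968 + 8·708158977 = 11330844712.
Step 3: Verify x_5² - 147·y_5² = 18873042157456379352769 - 18873042157456379352768 = 1 (should be 1). ✓

(x_1, y_1) = (97, 8); (x_5, y_5) = (137379191137, 11330844712).


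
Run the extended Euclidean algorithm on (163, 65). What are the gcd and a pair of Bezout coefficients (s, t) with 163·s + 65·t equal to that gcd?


Euclidean algorithm on (163, 65) — divide until remainder is 0:
  163 = 2 · 65 + 33
  65 = 1 · 33 + 32
  33 = 1 · 32 + 1
  32 = 32 · 1 + 0
gcd(163, 65) = 1.
Track Bezout coefficients alongside the remainders: start with r₀ = 163 = a·1 + b·0 (s = 1, t = 0) and r₁ = 65 = a·0 + b·1 (s = 0, t = 1); each new remainder r_{k+1} = r_{k-1} − q_k·r_k inherits s_{k+1} = s_{k-1} − q_k·s_k, t_{k+1} = t_{k-1} − q_k·t_k, so r_k = a·s_k + b·t_k at every step:
  q = 2: r = 33, s = 1 − 2·0 = 1, t = 0 − 2·1 = -2  (check: 163·1 + 65·(-2) = 33)
  q = 1: r = 32, s = 0 − 1·1 = -1, t = 1 − 1·(-2) = 3  (check: 163·(-1) + 65·3 = 32)
  q = 1: r = 1, s = 1 − 1·(-1) = 2, t = -2 − 1·3 = -5  (check: 163·2 + 65·(-5) = 1)
The row with r = 1 (the gcd) gives the Bezout coefficients s = 2, t = -5.
Result: 163 · (2) + 65 · (-5) = 1.

gcd(163, 65) = 1; s = 2, t = -5 (check: 163·2 + 65·(-5) = 1).


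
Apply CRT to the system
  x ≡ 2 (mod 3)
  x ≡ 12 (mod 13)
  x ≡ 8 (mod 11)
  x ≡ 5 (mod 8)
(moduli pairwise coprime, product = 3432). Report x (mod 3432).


Product of moduli M = 3 · 13 · 11 · 8 = 3432.
Merge one congruence at a time:
  Start: x ≡ 2 (mod 3).
  Combine with x ≡ 12 (mod 13); new modulus lcm = 39.
    Write x = 2 + 3·t and substitute into x ≡ 12 (mod 13): 3·t ≡ 12 − 2 = 10 (mod 13).
    The inverse of 3 mod 13 is 9 (since 3·9 = 27 = 2·13 + 1), so t ≡ 9·10 = 90 ≡ 12 (mod 13).
    Then x = 2 + 3·12 = 38, valid modulo lcm(3, 13) = 39: x ≡ 38 (mod 39).
  Combine with x ≡ 8 (mod 11); new modulus lcm = 429.
    Write x = 38 + 39·t and substitute into x ≡ 8 (mod 11): 39·t ≡ 8 − 38 = -30 (mod 11).
    Reduce coefficients mod 11: 6·t ≡ 3 (mod 11).
    The inverse of 6 mod 11 is 2 (since 6·2 = 12 = 1·11 + 1), so t ≡ 2·3 = 6 ≡ 6 (mod 11).
    Then x = 38 + 39·6 = 272, valid modulo lcm(39, 11) = 429: x ≡ 272 (mod 429).
  Combine with x ≡ 5 (mod 8); new modulus lcm = 3432.
    Write x = 272 + 429·t and substitute into x ≡ 5 (mod 8): 429·t ≡ 5 − 272 = -267 (mod 8).
    Reduce coefficients mod 8: 5·t ≡ 5 (mod 8).
    The inverse of 5 mod 8 is 5 (since 5·5 = 25 = 3·8 + 1), so t ≡ 5·5 = 25 ≡ 1 (mod 8).
    Then x = 272 + 429·1 = 701, valid modulo lcm(429, 8) = 3432: x ≡ 701 (mod 3432).
Verify against each original: 701 mod 3 = 2, 701 mod 13 = 12, 701 mod 11 = 8, 701 mod 8 = 5.

x ≡ 701 (mod 3432).


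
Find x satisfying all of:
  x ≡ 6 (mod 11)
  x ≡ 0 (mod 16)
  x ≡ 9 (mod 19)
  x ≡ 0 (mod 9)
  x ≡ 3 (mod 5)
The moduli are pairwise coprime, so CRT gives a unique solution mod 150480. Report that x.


Product of moduli M = 11 · 16 · 19 · 9 · 5 = 150480.
Merge one congruence at a time:
  Start: x ≡ 6 (mod 11).
  Combine with x ≡ 0 (mod 16); new modulus lcm = 176.
    Write x = 6 + 11·t and substitute into x ≡ 0 (mod 16): 11·t ≡ 0 − 6 = -6 (mod 16).
    Reduce coefficients mod 16: 11·t ≡ 10 (mod 16).
    The inverse of 11 mod 16 is 3 (since 11·3 = 33 = 2·16 + 1), so t ≡ 3·10 = 30 ≡ 14 (mod 16).
    Then x = 6 + 11·14 = 160, valid modulo lcm(11, 16) = 176: x ≡ 160 (mod 176).
  Combine with x ≡ 9 (mod 19); new modulus lcm = 3344.
    Write x = 160 + 176·t and substitute into x ≡ 9 (mod 19): 176·t ≡ 9 − 160 = -151 (mod 19).
    Reduce coefficients mod 19: 5·t ≡ 1 (mod 19).
    The inverse of 5 mod 19 is 4 (since 5·4 = 20 = 1·19 + 1), so t ≡ 4·1 = 4 ≡ 4 (mod 19).
    Then x = 160 + 176·4 = 864, valid modulo lcm(176, 19) = 3344: x ≡ 864 (mod 3344).
  Combine with x ≡ 0 (mod 9); new modulus lcm = 30096.
    Write x = 864 + 3344·t and substitute into x ≡ 0 (mod 9): 3344·t ≡ 0 − 864 = -864 (mod 9).
    Reduce coefficients mod 9: 5·t ≡ 0 (mod 9).
    The inverse of 5 mod 9 is 2 (since 5·2 = 10 = 1·9 + 1), so t ≡ 2·0 = 0 ≡ 0 (mod 9).
    Then x = 864 + 3344·0 = 864, valid modulo lcm(3344, 9) = 30096: x ≡ 864 (mod 30096).
  Combine with x ≡ 3 (mod 5); new modulus lcm = 150480.
    Write x = 864 + 30096·t and substitute into x ≡ 3 (mod 5): 30096·t ≡ 3 − 864 = -861 (mod 5).
    Reduce coefficients mod 5: 1·t ≡ 4 (mod 5).
    So t ≡ 4 (mod 5).
    Then x = 864 + 30096·4 = 121248, valid modulo lcm(30096, 5) = 150480: x ≡ 121248 (mod 150480).
Verify against each original: 121248 mod 11 = 6, 121248 mod 16 = 0, 121248 mod 19 = 9, 121248 mod 9 = 0, 121248 mod 5 = 3.

x ≡ 121248 (mod 150480).


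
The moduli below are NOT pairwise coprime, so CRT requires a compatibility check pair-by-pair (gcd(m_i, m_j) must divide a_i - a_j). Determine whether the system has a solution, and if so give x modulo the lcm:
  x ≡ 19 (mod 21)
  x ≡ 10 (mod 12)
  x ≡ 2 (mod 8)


Moduli 21, 12, 8 are not pairwise coprime, so CRT works modulo lcm(m_i) when all pairwise compatibility conditions hold.
Pairwise compatibility: gcd(m_i, m_j) must divide a_i - a_j for every pair.
Merge one congruence at a time:
  Start: x ≡ 19 (mod 21).
  Combine with x ≡ 10 (mod 12): gcd(21, 12) = 3; 10 - 19 = -9, which IS divisible by 3, so compatible.
    Write x = 19 + 21·t and substitute into x ≡ 10 (mod 12): 21·t ≡ 10 − 19 = -9 (mod 12).
    Divide the congruence (and modulus) by g = 3: 7·t ≡ -3 (mod 4).
    Reduce coefficients mod 4: 3·t ≡ 1 (mod 4).
    The inverse of 3 mod 4 is 3 (since 3·3 = 9 = 2·4 + 1), so t ≡ 3·1 = 3 ≡ 3 (mod 4).
    Then x = 19 + 21·3 = 82, valid modulo lcm(21, 12) = 84: x ≡ 82 (mod 84).
  Combine with x ≡ 2 (mod 8): gcd(84, 8) = 4; 2 - 82 = -80, which IS divisible by 4, so compatible.
    Write x = 82 + 84·t and substitute into x ≡ 2 (mod 8): 84·t ≡ 2 − 82 = -80 (mod 8).
    Divide the congruence (and modulus) by g = 4: 21·t ≡ -20 (mod 2).
    Reduce coefficients mod 2: 1·t ≡ 0 (mod 2).
    So t ≡ 0 (mod 2).
    Then x = 82 + 84·0 = 82, valid modulo lcm(84, 8) = 168: x ≡ 82 (mod 168).
Verify: 82 mod 21 = 19, 82 mod 12 = 10, 82 mod 8 = 2.

x ≡ 82 (mod 168).


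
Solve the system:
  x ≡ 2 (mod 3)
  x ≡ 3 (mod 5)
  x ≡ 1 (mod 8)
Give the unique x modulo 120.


Moduli 3, 5, 8 are pairwise coprime; by CRT there is a unique solution modulo M = 3 · 5 · 8 = 120.
Solve pairwise, accumulating the modulus:
  Start with x ≡ 2 (mod 3).
  Combine with x ≡ 3 (mod 5): since gcd(3, 5) = 1, we get a unique residue mod 15.
    Write x = 2 + 3·t and substitute into x ≡ 3 (mod 5): 3·t ≡ 3 − 2 = 1 (mod 5).
    The inverse of 3 mod 5 is 2 (since 3·2 = 6 = 1·5 + 1), so t ≡ 2·1 = 2 ≡ 2 (mod 5).
    Then x = 2 + 3·2 = 8, valid modulo lcm(3, 5) = 15: x ≡ 8 (mod 15).
  Combine with x ≡ 1 (mod 8): since gcd(15, 8) = 1, we get a unique residue mod 120.
    Write x = 8 + 15·t and substitute into x ≡ 1 (mod 8): 15·t ≡ 1 − 8 = -7 (mod 8).
    Reduce coefficients mod 8: 7·t ≡ 1 (mod 8).
    The inverse of 7 mod 8 is 7 (since 7·7 = 49 = 6·8 + 1), so t ≡ 7·1 = 7 ≡ 7 (mod 8).
    Then x = 8 + 15·7 = 113, valid modulo lcm(15, 8) = 120: x ≡ 113 (mod 120).
Verify: 113 mod 3 = 2 ✓, 113 mod 5 = 3 ✓, 113 mod 8 = 1 ✓.

x ≡ 113 (mod 120).


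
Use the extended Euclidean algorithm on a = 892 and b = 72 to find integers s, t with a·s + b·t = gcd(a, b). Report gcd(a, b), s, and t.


Euclidean algorithm on (892, 72) — divide until remainder is 0:
  892 = 12 · 72 + 28
  72 = 2 · 28 + 16
  28 = 1 · 16 + 12
  16 = 1 · 12 + 4
  12 = 3 · 4 + 0
gcd(892, 72) = 4.
Track Bezout coefficients alongside the remainders: start with r₀ = 892 = a·1 + b·0 (s = 1, t = 0) and r₁ = 72 = a·0 + b·1 (s = 0, t = 1); each new remainder r_{k+1} = r_{k-1} − q_k·r_k inherits s_{k+1} = s_{k-1} − q_k·s_k, t_{k+1} = t_{k-1} − q_k·t_k, so r_k = a·s_k + b·t_k at every step:
  q = 12: r = 28, s = 1 − 12·0 = 1, t = 0 − 12·1 = -12  (check: 892·1 + 72·(-12) = 28)
  q = 2: r = 16, s = 0 − 2·1 = -2, t = 1 − 2·(-12) = 25  (check: 892·(-2) + 72·25 = 16)
  q = 1: r = 12, s = 1 − 1·(-2) = 3, t = -12 − 1·25 = -37  (check: 892·3 + 72·(-37) = 12)
  q = 1: r = 4, s = -2 − 1·3 = -5, t = 25 − 1·(-37) = 62  (check: 892·(-5) + 72·62 = 4)
The row with r = 4 (the gcd) gives the Bezout coefficients s = -5, t = 62.
Result: 892 · (-5) + 72 · (62) = 4.

gcd(892, 72) = 4; s = -5, t = 62 (check: 892·(-5) + 72·62 = 4).


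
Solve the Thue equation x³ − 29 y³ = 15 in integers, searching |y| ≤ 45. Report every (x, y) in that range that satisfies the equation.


The equation is x³ - 29y³ = 15. For fixed y, x³ = 29·y³ + 15, so a solution requires the RHS to be a perfect cube.
Strategy: iterate y from -45 to 45, compute RHS = 29·y³ + 15, and check whether it is a (positive or negative) perfect cube.
Check small values of y:
  y = 0: RHS = 15 is not a perfect cube.
  y = 1: RHS = 44 is not a perfect cube.
  y = -1: RHS = -14 is not a perfect cube.
  y = 2: RHS = 247 is not a perfect cube.
  y = -2: RHS = -217 is not a perfect cube.
  y = 3: RHS = 798 is not a perfect cube.
  y = -3: RHS = -768 is not a perfect cube.
Continuing the search up to |y| = 45 finds no solutions either.
No (x, y) in the scanned range satisfies the equation.

No integer solutions with |y| ≤ 45.


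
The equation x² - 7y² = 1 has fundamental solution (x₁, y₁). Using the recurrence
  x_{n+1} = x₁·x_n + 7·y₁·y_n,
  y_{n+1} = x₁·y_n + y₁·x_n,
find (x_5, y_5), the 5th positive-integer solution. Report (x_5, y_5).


Step 1: Find the fundamental solution (x₁, y₁) of x² - 7y² = 1.
  Expand √7 as a continued fraction. a₀ = ⌊√7⌋ = 2; iterate m_{k+1} = d_k·a_k − m_k, d_{k+1} = (7 − m_{k+1}²)/d_k, a_{k+1} = ⌊(a₀ + m_{k+1})/d_{k+1}⌋ (starting m₀ = 0, d₀ = 1), with convergents p_k = a_k·p_{k-1} + p_{k-2}, q_k = a_k·q_{k-1} + q_{k-2} (p₋₁ = 1, q₋₁ = 0):
  k = 0: a₀ = 2; p₀/q₀ = 2/1; p₀² − 7·q₀² = 4 − 7 = -3.
  k = 1: m = 2, d = 3, a = ⌊(2 + 2)/3⌋ = 1; p/q = (1·2 + 1)/(1·1 + 0) = 3/1; p² − 7·q² = 9 − 7 = 2.
  k = 2: m = 1, d = 2, a = ⌊(2 + 1)/2⌋ = 1; p/q = (1·3 + 2)/(1·1 + 1) = 5/2; p² − 7·q² = 25 − 28 = -3.
  k = 3: m = 1, d = 3, a = ⌊(2 + 1)/3⌋ = 1; p/q = (1·5 + 3)/(1·2 + 1) = 8/3; p² − 7·q² = 64 − 63 = 1.
  The first convergent with p² − 7·q² = 1 gives the fundamental solution (x₁, y₁) = (8, 3).
Step 2: Apply the recurrence (x_{n+1}, y_{n+1}) = (x₁x_n + 7y₁y_n, x₁y_n + y₁x_n) repeatedly.
  From (x_1, y_1) = (8, 3): x_2 = 8·8 + 7·3·3 = 127; y_2 = 8·3 + 3·8 = 48.
  From (x_2, y_2) = (127, 48): x_3 = 8·127 + 7·3·48 = 2024; y_3 = 8·48 + 3·127 = 765.
  From (x_3, y_3) = (2024, 765): x_4 = 8·2024 + 7·3·765 = 32257; y_4 = 8·765 + 3·2024 = 12192.
  From (x_4, y_4) = (32257, 12192): x_5 = 8·32257 + 7·3·12192 = 514088; y_5 = 8·12192 + 3·32257 = 194307.
Step 3: Verify x_5² - 7·y_5² = 264286471744 - 264286471743 = 1 (should be 1). ✓

(x_1, y_1) = (8, 3); (x_5, y_5) = (514088, 194307).


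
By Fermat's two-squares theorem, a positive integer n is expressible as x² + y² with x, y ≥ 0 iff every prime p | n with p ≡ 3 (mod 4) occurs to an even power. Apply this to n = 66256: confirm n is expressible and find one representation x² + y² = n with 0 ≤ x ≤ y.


Step 1: Factor n = 66256 = 2^4 · 41 · 101.
Step 2: Check the mod-4 condition on each prime factor: 2 = 2 (special); 41 ≡ 1 (mod 4), exponent 1; 101 ≡ 1 (mod 4), exponent 1.
All primes ≡ 3 (mod 4) appear to even exponent (or don't appear), so by the two-squares theorem n IS expressible as a sum of two squares.
Step 3: Build a representation. Group n = k² · m with k = 4 and m = 41 · 101 = 4141 (a product of primes ≡ 1 (mod 4)); a representation of m scales to one of n via (k·x)² + (k·y)² = k²(x² + y²). Each prime p ≡ 1 (mod 4) is itself a sum of two squares; find a² by testing p − a² for a perfect square:
  41: 41 − 1² = 40, 41 − 2² = 37, 41 − 3² = 32, 41 − 4² = 25 = 5² ⇒ 41 = 4² + 5².
  101: 101 − 1² = 100 = 10² ⇒ 101 = 1² + 10².
  Combine using the Brahmagupta–Fibonacci identity (a² + b²)(c² + d²) = (ac − bd)² + (ad + bc)² = (ac + bd)² + (ad − bc)²:
  41 · 101 = 4141: from (4² + 5²)(1² + 10²), take (4·1 − 5·10, 4·10 + 5·1) = (4 − 50, 40 + 5) = (-46, 45); dropping signs (only squares matter) gives (46, 45); check 46² + 45² = 2116 + 2025 = 4141 ✓.
  Scale by k = 4: (4·46, 4·45) = (184, 180).
Step 4: Order so x ≤ y and verify: 180² + 184² = 32400 + 33856 = 66256 = n. ✓

n = 66256 = 180² + 184² (one valid representation with x ≤ y).


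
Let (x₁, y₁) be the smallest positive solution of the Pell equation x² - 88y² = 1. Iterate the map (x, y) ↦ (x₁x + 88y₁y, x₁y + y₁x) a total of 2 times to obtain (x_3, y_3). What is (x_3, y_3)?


Step 1: Find the fundamental solution (x₁, y₁) of x² - 88y² = 1.
  Expand √88 as a continued fraction. a₀ = ⌊√88⌋ = 9; iterate m_{k+1} = d_k·a_k − m_k, d_{k+1} = (88 − m_{k+1}²)/d_k, a_{k+1} = ⌊(a₀ + m_{k+1})/d_{k+1}⌋ (starting m₀ = 0, d₀ = 1), with convergents p_k = a_k·p_{k-1} + p_{k-2}, q_k = a_k·q_{k-1} + q_{k-2} (p₋₁ = 1, q₋₁ = 0):
  k = 0: a₀ = 9; p₀/q₀ = 9/1; p₀² − 88·q₀² = 81 − 88 = -7.
  k = 1: m = 9, d = 7, a = ⌊(9 + 9)/7⌋ = 2; p/q = (2·9 + 1)/(2·1 + 0) = 19/2; p² − 88·q² = 361 − 352 = 9.
  k = 2: m = 5, d = 9, a = ⌊(9 + 5)/9⌋ = 1; p/q = (1·19 + 9)/(1·2 + 1) = 28/3; p² − 88·q² = 784 − 792 = -8.
  k = 3: m = 4, d = 8, a = ⌊(9 + 4)/8⌋ = 1; p/q = (1·28 + 19)/(1·3 + 2) = 47/5; p² − 88·q² = 2209 − 2200 = 9.
  k = 4: m = 4, d = 9, a = ⌊(9 + 4)/9⌋ = 1; p/q = (1·47 + 28)/(1·5 + 3) = 75/8; p² − 88·q² = 5625 − 5632 = -7.
  k = 5: m = 5, d = 7, a = ⌊(9 + 5)/7⌋ = 2; p/q = (2·75 + 47)/(2·8 + 5) = 197/21; p² − 88·q² = 38809 − 38808 = 1.
  The first convergent with p² − 88·q² = 1 gives the fundamental solution (x₁, y₁) = (197, 21).
Step 2: Apply the recurrence (x_{n+1}, y_{n+1}) = (x₁x_n + 88y₁y_n, x₁y_n + y₁x_n) repeatedly.
  From (x_1, y_1) = (197, 21): x_2 = 197·197 + 88·21·21 = 77617; y_2 = 197·21 + 21·197 = 8274.
  From (x_2, y_2) = (77617, 8274): x_3 = 197·77617 + 88·21·8274 = 30580901; y_3 = 197·8274 + 21·77617 = 3259935.
Step 3: Verify x_3² - 88·y_3² = 935191505971801 - 935191505971800 = 1 (should be 1). ✓

(x_1, y_1) = (197, 21); (x_3, y_3) = (30580901, 3259935).


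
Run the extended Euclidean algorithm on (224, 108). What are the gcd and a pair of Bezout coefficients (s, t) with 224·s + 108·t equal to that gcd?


Euclidean algorithm on (224, 108) — divide until remainder is 0:
  224 = 2 · 108 + 8
  108 = 13 · 8 + 4
  8 = 2 · 4 + 0
gcd(224, 108) = 4.
Track Bezout coefficients alongside the remainders: start with r₀ = 224 = a·1 + b·0 (s = 1, t = 0) and r₁ = 108 = a·0 + b·1 (s = 0, t = 1); each new remainder r_{k+1} = r_{k-1} − q_k·r_k inherits s_{k+1} = s_{k-1} − q_k·s_k, t_{k+1} = t_{k-1} − q_k·t_k, so r_k = a·s_k + b·t_k at every step:
  q = 2: r = 8, s = 1 − 2·0 = 1, t = 0 − 2·1 = -2  (check: 224·1 + 108·(-2) = 8)
  q = 13: r = 4, s = 0 − 13·1 = -13, t = 1 − 13·(-2) = 27  (check: 224·(-13) + 108·27 = 4)
The row with r = 4 (the gcd) gives the Bezout coefficients s = -13, t = 27.
Result: 224 · (-13) + 108 · (27) = 4.

gcd(224, 108) = 4; s = -13, t = 27 (check: 224·(-13) + 108·27 = 4).


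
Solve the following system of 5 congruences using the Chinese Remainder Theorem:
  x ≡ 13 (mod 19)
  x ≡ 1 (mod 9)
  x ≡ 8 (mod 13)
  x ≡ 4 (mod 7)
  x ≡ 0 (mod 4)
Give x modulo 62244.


Product of moduli M = 19 · 9 · 13 · 7 · 4 = 62244.
Merge one congruence at a time:
  Start: x ≡ 13 (mod 19).
  Combine with x ≡ 1 (mod 9); new modulus lcm = 171.
    Write x = 13 + 19·t and substitute into x ≡ 1 (mod 9): 19·t ≡ 1 − 13 = -12 (mod 9).
    Reduce coefficients mod 9: 1·t ≡ 6 (mod 9).
    So t ≡ 6 (mod 9).
    Then x = 13 + 19·6 = 127, valid modulo lcm(19, 9) = 171: x ≡ 127 (mod 171).
  Combine with x ≡ 8 (mod 13); new modulus lcm = 2223.
    Write x = 127 + 171·t and substitute into x ≡ 8 (mod 13): 171·t ≡ 8 − 127 = -119 (mod 13).
    Reduce coefficients mod 13: 2·t ≡ 11 (mod 13).
    The inverse of 2 mod 13 is 7 (since 2·7 = 14 = 1·13 + 1), so t ≡ 7·11 = 77 ≡ 12 (mod 13).
    Then x = 127 + 171·12 = 2179, valid modulo lcm(171, 13) = 2223: x ≡ 2179 (mod 2223).
  Combine with x ≡ 4 (mod 7); new modulus lcm = 15561.
    Write x = 2179 + 2223·t and substitute into x ≡ 4 (mod 7): 2223·t ≡ 4 − 2179 = -2175 (mod 7).
    Reduce coefficients mod 7: 4·t ≡ 2 (mod 7).
    The inverse of 4 mod 7 is 2 (since 4·2 = 8 = 1·7 + 1), so t ≡ 2·2 = 4 ≡ 4 (mod 7).
    Then x = 2179 + 2223·4 = 11071, valid modulo lcm(2223, 7) = 15561: x ≡ 11071 (mod 15561).
  Combine with x ≡ 0 (mod 4); new modulus lcm = 62244.
    Write x = 11071 + 15561·t and substitute into x ≡ 0 (mod 4): 15561·t ≡ 0 − 11071 = -11071 (mod 4).
    Reduce coefficients mod 4: 1·t ≡ 1 (mod 4).
    So t ≡ 1 (mod 4).
    Then x = 11071 + 15561·1 = 26632, valid modulo lcm(15561, 4) = 62244: x ≡ 26632 (mod 62244).
Verify against each original: 26632 mod 19 = 13, 26632 mod 9 = 1, 26632 mod 13 = 8, 26632 mod 7 = 4, 26632 mod 4 = 0.

x ≡ 26632 (mod 62244).


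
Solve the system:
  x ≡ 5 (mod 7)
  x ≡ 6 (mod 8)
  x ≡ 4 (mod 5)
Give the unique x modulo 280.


Moduli 7, 8, 5 are pairwise coprime; by CRT there is a unique solution modulo M = 7 · 8 · 5 = 280.
Solve pairwise, accumulating the modulus:
  Start with x ≡ 5 (mod 7).
  Combine with x ≡ 6 (mod 8): since gcd(7, 8) = 1, we get a unique residue mod 56.
    Write x = 5 + 7·t and substitute into x ≡ 6 (mod 8): 7·t ≡ 6 − 5 = 1 (mod 8).
    The inverse of 7 mod 8 is 7 (since 7·7 = 49 = 6·8 + 1), so t ≡ 7·1 = 7 ≡ 7 (mod 8).
    Then x = 5 + 7·7 = 54, valid modulo lcm(7, 8) = 56: x ≡ 54 (mod 56).
  Combine with x ≡ 4 (mod 5): since gcd(56, 5) = 1, we get a unique residue mod 280.
    Write x = 54 + 56·t and substitute into x ≡ 4 (mod 5): 56·t ≡ 4 − 54 = -50 (mod 5).
    Reduce coefficients mod 5: 1·t ≡ 0 (mod 5).
    So t ≡ 0 (mod 5).
    Then x = 54 + 56·0 = 54, valid modulo lcm(56, 5) = 280: x ≡ 54 (mod 280).
Verify: 54 mod 7 = 5 ✓, 54 mod 8 = 6 ✓, 54 mod 5 = 4 ✓.

x ≡ 54 (mod 280).


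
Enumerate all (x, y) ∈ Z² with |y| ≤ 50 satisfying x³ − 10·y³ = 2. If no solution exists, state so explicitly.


The equation is x³ - 10y³ = 2. For fixed y, x³ = 10·y³ + 2, so a solution requires the RHS to be a perfect cube.
Strategy: iterate y from -50 to 50, compute RHS = 10·y³ + 2, and check whether it is a (positive or negative) perfect cube.
Check small values of y:
  y = 0: RHS = 2 is not a perfect cube.
  y = 1: RHS = 12 is not a perfect cube.
  y = -1: RHS = -8 = (-2)³ ⇒ x = -2 works.
  y = 2: RHS = 82 is not a perfect cube.
  y = -2: RHS = -78 is not a perfect cube.
  y = 3: RHS = 272 is not a perfect cube.
  y = -3: RHS = -268 is not a perfect cube.
Continuing the search up to |y| = 50 finds no further solutions beyond those listed.
Collected solutions: (-2, -1).

Solutions (with |y| ≤ 50): (-2, -1).


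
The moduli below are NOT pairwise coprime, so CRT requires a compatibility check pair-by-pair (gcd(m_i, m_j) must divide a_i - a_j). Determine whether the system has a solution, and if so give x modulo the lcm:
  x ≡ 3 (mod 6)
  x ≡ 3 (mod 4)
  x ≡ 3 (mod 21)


Moduli 6, 4, 21 are not pairwise coprime, so CRT works modulo lcm(m_i) when all pairwise compatibility conditions hold.
Pairwise compatibility: gcd(m_i, m_j) must divide a_i - a_j for every pair.
Merge one congruence at a time:
  Start: x ≡ 3 (mod 6).
  Combine with x ≡ 3 (mod 4): gcd(6, 4) = 2; 3 - 3 = 0, which IS divisible by 2, so compatible.
    Write x = 3 + 6·t and substitute into x ≡ 3 (mod 4): 6·t ≡ 3 − 3 = 0 (mod 4).
    Divide the congruence (and modulus) by g = 2: 3·t ≡ 0 (mod 2).
    Reduce coefficients mod 2: 1·t ≡ 0 (mod 2).
    So t ≡ 0 (mod 2).
    Then x = 3 + 6·0 = 3, valid modulo lcm(6, 4) = 12: x ≡ 3 (mod 12).
  Combine with x ≡ 3 (mod 21): gcd(12, 21) = 3; 3 - 3 = 0, which IS divisible by 3, so compatible.
    Write x = 3 + 12·t and substitute into x ≡ 3 (mod 21): 12·t ≡ 3 − 3 = 0 (mod 21).
    Divide the congruence (and modulus) by g = 3: 4·t ≡ 0 (mod 7).
    The inverse of 4 mod 7 is 2 (since 4·2 = 8 = 1·7 + 1), so t ≡ 2·0 = 0 ≡ 0 (mod 7).
    Then x = 3 + 12·0 = 3, valid modulo lcm(12, 21) = 84: x ≡ 3 (mod 84).
Verify: 3 mod 6 = 3, 3 mod 4 = 3, 3 mod 21 = 3.

x ≡ 3 (mod 84).


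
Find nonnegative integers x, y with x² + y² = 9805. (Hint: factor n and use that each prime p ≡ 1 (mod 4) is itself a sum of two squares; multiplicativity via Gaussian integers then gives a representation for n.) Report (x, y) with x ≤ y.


Step 1: Factor n = 9805 = 5 · 37 · 53.
Step 2: Check the mod-4 condition on each prime factor: 5 ≡ 1 (mod 4), exponent 1; 37 ≡ 1 (mod 4), exponent 1; 53 ≡ 1 (mod 4), exponent 1.
All primes ≡ 3 (mod 4) appear to even exponent (or don't appear), so by the two-squares theorem n IS expressible as a sum of two squares.
Step 3: Build a representation. Here n = 5 · 37 · 53 is a product of primes ≡ 1 (mod 4). Each prime p ≡ 1 (mod 4) is itself a sum of two squares; find a² by testing p − a² for a perfect square:
  5: 5 − 1² = 4 = 2² ⇒ 5 = 1² + 2².
  37: 37 − 1² = 36 = 6² ⇒ 37 = 1² + 6².
  53: 53 − 1² = 52, 53 − 2² = 49 = 7² ⇒ 53 = 2² + 7².
  Combine using the Brahmagupta–Fibonacci identity (a² + b²)(c² + d²) = (ac − bd)² + (ad + bc)² = (ac + bd)² + (ad − bc)²:
  5 · 37 = 185: from (1² + 2²)(1² + 6²), take (1·1 − 2·6, 1·6 + 2·1) = (1 − 12, 6 + 2) = (-11, 8); dropping signs (only squares matter) gives (11, 8); check 11² + 8² = 121 + 64 = 185 ✓.
  185 · 53 = 9805: from (11² + 8²)(2² + 7²), take (11·2 − 8·7, 11·7 + 8·2) = (22 − 56, 77 + 16) = (-34, 93); dropping signs (only squares matter) gives (34, 93); check 34² + 93² = 1156 + 8649 = 9805 ✓.
Step 4: Order so x ≤ y and verify: 34² + 93² = 1156 + 8649 = 9805 = n. ✓

n = 9805 = 34² + 93² (one valid representation with x ≤ y).


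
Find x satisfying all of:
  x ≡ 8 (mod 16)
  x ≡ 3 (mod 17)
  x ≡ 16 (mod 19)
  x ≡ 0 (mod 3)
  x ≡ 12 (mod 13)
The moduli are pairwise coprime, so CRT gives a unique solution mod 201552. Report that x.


Product of moduli M = 16 · 17 · 19 · 3 · 13 = 201552.
Merge one congruence at a time:
  Start: x ≡ 8 (mod 16).
  Combine with x ≡ 3 (mod 17); new modulus lcm = 272.
    Write x = 8 + 16·t and substitute into x ≡ 3 (mod 17): 16·t ≡ 3 − 8 = -5 (mod 17).
    Reduce coefficients mod 17: 16·t ≡ 12 (mod 17).
    The inverse of 16 mod 17 is 16 (since 16·16 = 256 = 15·17 + 1), so t ≡ 16·12 = 192 ≡ 5 (mod 17).
    Then x = 8 + 16·5 = 88, valid modulo lcm(16, 17) = 272: x ≡ 88 (mod 272).
  Combine with x ≡ 16 (mod 19); new modulus lcm = 5168.
    Write x = 88 + 272·t and substitute into x ≡ 16 (mod 19): 272·t ≡ 16 − 88 = -72 (mod 19).
    Reduce coefficients mod 19: 6·t ≡ 4 (mod 19).
    The inverse of 6 mod 19 is 16 (since 6·16 = 96 = 5·19 + 1), so t ≡ 16·4 = 64 ≡ 7 (mod 19).
    Then x = 88 + 272·7 = 1992, valid modulo lcm(272, 19) = 5168: x ≡ 1992 (mod 5168).
  Combine with x ≡ 0 (mod 3); new modulus lcm = 15504.
    Write x = 1992 + 5168·t and substitute into x ≡ 0 (mod 3): 5168·t ≡ 0 − 1992 = -1992 (mod 3).
    Reduce coefficients mod 3: 2·t ≡ 0 (mod 3).
    The inverse of 2 mod 3 is 2 (since 2·2 = 4 = 1·3 + 1), so t ≡ 2·0 = 0 ≡ 0 (mod 3).
    Then x = 1992 + 5168·0 = 1992, valid modulo lcm(5168, 3) = 15504: x ≡ 1992 (mod 15504).
  Combine with x ≡ 12 (mod 13); new modulus lcm = 201552.
    Write x = 1992 + 15504·t and substitute into x ≡ 12 (mod 13): 15504·t ≡ 12 − 1992 = -1980 (mod 13).
    Reduce coefficients mod 13: 8·t ≡ 9 (mod 13).
    The inverse of 8 mod 13 is 5 (since 8·5 = 40 = 3·13 + 1), so t ≡ 5·9 = 45 ≡ 6 (mod 13).
    Then x = 1992 + 15504·6 = 95016, valid modulo lcm(15504, 13) = 201552: x ≡ 95016 (mod 201552).
Verify against each original: 95016 mod 16 = 8, 95016 mod 17 = 3, 95016 mod 19 = 16, 95016 mod 3 = 0, 95016 mod 13 = 12.

x ≡ 95016 (mod 201552).


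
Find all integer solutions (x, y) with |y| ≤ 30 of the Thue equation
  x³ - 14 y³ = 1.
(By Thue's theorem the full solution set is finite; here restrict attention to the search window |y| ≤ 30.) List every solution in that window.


The equation is x³ - 14y³ = 1. For fixed y, x³ = 14·y³ + 1, so a solution requires the RHS to be a perfect cube.
Strategy: iterate y from -30 to 30, compute RHS = 14·y³ + 1, and check whether it is a (positive or negative) perfect cube.
Check small values of y:
  y = 0: RHS = 1 = (1)³ ⇒ x = 1 works.
  y = 1: RHS = 15 is not a perfect cube.
  y = -1: RHS = -13 is not a perfect cube.
  y = 2: RHS = 113 is not a perfect cube.
  y = -2: RHS = -111 is not a perfect cube.
  y = 3: RHS = 379 is not a perfect cube.
  y = -3: RHS = -377 is not a perfect cube.
Continuing the search up to |y| = 30 finds no further solutions beyond those listed.
Collected solutions: (1, 0).

Solutions (with |y| ≤ 30): (1, 0).


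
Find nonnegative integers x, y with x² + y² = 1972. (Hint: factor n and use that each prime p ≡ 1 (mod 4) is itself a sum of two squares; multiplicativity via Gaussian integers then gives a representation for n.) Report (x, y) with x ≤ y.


Step 1: Factor n = 1972 = 2^2 · 17 · 29.
Step 2: Check the mod-4 condition on each prime factor: 2 = 2 (special); 17 ≡ 1 (mod 4), exponent 1; 29 ≡ 1 (mod 4), exponent 1.
All primes ≡ 3 (mod 4) appear to even exponent (or don't appear), so by the two-squares theorem n IS expressible as a sum of two squares.
Step 3: Build a representation. Group n = k² · m with k = 2 and m = 17 · 29 = 493 (a product of primes ≡ 1 (mod 4)); a representation of m scales to one of n via (k·x)² + (k·y)² = k²(x² + y²). Each prime p ≡ 1 (mod 4) is itself a sum of two squares; find a² by testing p − a² for a perfect square:
  17: 17 − 1² = 16 = 4² ⇒ 17 = 1² + 4².
  29: 29 − 1² = 28, 29 − 2² = 25 = 5² ⇒ 29 = 2² + 5².
  Combine using the Brahmagupta–Fibonacci identity (a² + b²)(c² + d²) = (ac − bd)² + (ad + bc)² = (ac + bd)² + (ad − bc)²:
  17 · 29 = 493: from (1² + 4²)(2² + 5²), take (1·2 − 4·5, 1·5 + 4·2) = (2 − 20, 5 + 8) = (-18, 13); dropping signs (only squares matter) gives (18, 13); check 18² + 13² = 324 + 169 = 493 ✓.
  Scale by k = 2: (2·18, 2·13) = (36, 26).
Step 4: Order so x ≤ y and verify: 26² + 36² = 676 + 1296 = 1972 = n. ✓

n = 1972 = 26² + 36² (one valid representation with x ≤ y).


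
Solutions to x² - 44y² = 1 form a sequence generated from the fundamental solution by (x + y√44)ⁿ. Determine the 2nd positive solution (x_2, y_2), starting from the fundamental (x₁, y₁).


Step 1: Find the fundamental solution (x₁, y₁) of x² - 44y² = 1.
  Expand √44 as a continued fraction. a₀ = ⌊√44⌋ = 6; iterate m_{k+1} = d_k·a_k − m_k, d_{k+1} = (44 − m_{k+1}²)/d_k, a_{k+1} = ⌊(a₀ + m_{k+1})/d_{k+1}⌋ (starting m₀ = 0, d₀ = 1), with convergents p_k = a_k·p_{k-1} + p_{k-2}, q_k = a_k·q_{k-1} + q_{k-2} (p₋₁ = 1, q₋₁ = 0):
  k = 0: a₀ = 6; p₀/q₀ = 6/1; p₀² − 44·q₀² = 36 − 44 = -8.
  k = 1: m = 6, d = 8, a = ⌊(6 + 6)/8⌋ = 1; p/q = (1·6 + 1)/(1·1 + 0) = 7/1; p² − 44·q² = 49 − 44 = 5.
  k = 2: m = 2, d = 5, a = ⌊(6 + 2)/5⌋ = 1; p/q = (1·7 + 6)/(1·1 + 1) = 13/2; p² − 44·q² = 169 − 176 = -7.
  k = 3: m = 3, d = 7, a = ⌊(6 + 3)/7⌋ = 1; p/q = (1·13 + 7)/(1·2 + 1) = 20/3; p² − 44·q² = 400 − 396 = 4.
  k = 4: m = 4, d = 4, a = ⌊(6 + 4)/4⌋ = 2; p/q = (2·20 + 13)/(2·3 + 2) = 53/8; p² − 44·q² = 2809 − 2816 = -7.
  k = 5: m = 4, d = 7, a = ⌊(6 + 4)/7⌋ = 1; p/q = (1·53 + 20)/(1·8 + 3) = 73/11; p² − 44·q² = 5329 − 5324 = 5.
  k = 6: m = 3, d = 5, a = ⌊(6 + 3)/5⌋ = 1; p/q = (1·73 + 53)/(1·11 + 8) = 126/19; p² − 44·q² = 15876 − 15884 = -8.
  k = 7: m = 2, d = 8, a = ⌊(6 + 2)/8⌋ = 1; p/q = (1·126 + 73)/(1·19 + 11) = 199/30; p² − 44·q² = 39601 − 39600 = 1.
  The first convergent with p² − 44·q² = 1 gives the fundamental solution (x₁, y₁) = (199, 30).
Step 2: Apply the recurrence (x_{n+1}, y_{n+1}) = (x₁x_n + 44y₁y_n, x₁y_n + y₁x_n) repeatedly.
  From (x_1, y_1) = (199, 30): x_2 = 199·199 + 44·30·30 = 79201; y_2 = 199·30 + 30·199 = 11940.
Step 3: Verify x_2² - 44·y_2² = 6272798401 - 6272798400 = 1 (should be 1). ✓

(x_1, y_1) = (199, 30); (x_2, y_2) = (79201, 11940).


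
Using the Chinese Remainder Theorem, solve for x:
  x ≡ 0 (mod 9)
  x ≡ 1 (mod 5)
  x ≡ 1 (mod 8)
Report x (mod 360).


Moduli 9, 5, 8 are pairwise coprime; by CRT there is a unique solution modulo M = 9 · 5 · 8 = 360.
Solve pairwise, accumulating the modulus:
  Start with x ≡ 0 (mod 9).
  Combine with x ≡ 1 (mod 5): since gcd(9, 5) = 1, we get a unique residue mod 45.
    Write x = 0 + 9·t and substitute into x ≡ 1 (mod 5): 9·t ≡ 1 − 0 = 1 (mod 5).
    Reduce coefficients mod 5: 4·t ≡ 1 (mod 5).
    The inverse of 4 mod 5 is 4 (since 4·4 = 16 = 3·5 + 1), so t ≡ 4·1 = 4 ≡ 4 (mod 5).
    Then x = 0 + 9·4 = 36, valid modulo lcm(9, 5) = 45: x ≡ 36 (mod 45).
  Combine with x ≡ 1 (mod 8): since gcd(45, 8) = 1, we get a unique residue mod 360.
    Write x = 36 + 45·t and substitute into x ≡ 1 (mod 8): 45·t ≡ 1 − 36 = -35 (mod 8).
    Reduce coefficients mod 8: 5·t ≡ 5 (mod 8).
    The inverse of 5 mod 8 is 5 (since 5·5 = 25 = 3·8 + 1), so t ≡ 5·5 = 25 ≡ 1 (mod 8).
    Then x = 36 + 45·1 = 81, valid modulo lcm(45, 8) = 360: x ≡ 81 (mod 360).
Verify: 81 mod 9 = 0 ✓, 81 mod 5 = 1 ✓, 81 mod 8 = 1 ✓.

x ≡ 81 (mod 360).


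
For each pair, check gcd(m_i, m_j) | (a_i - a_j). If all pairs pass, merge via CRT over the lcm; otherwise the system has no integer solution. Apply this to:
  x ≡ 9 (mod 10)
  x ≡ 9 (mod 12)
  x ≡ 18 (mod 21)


Moduli 10, 12, 21 are not pairwise coprime, so CRT works modulo lcm(m_i) when all pairwise compatibility conditions hold.
Pairwise compatibility: gcd(m_i, m_j) must divide a_i - a_j for every pair.
Merge one congruence at a time:
  Start: x ≡ 9 (mod 10).
  Combine with x ≡ 9 (mod 12): gcd(10, 12) = 2; 9 - 9 = 0, which IS divisible by 2, so compatible.
    Write x = 9 + 10·t and substitute into x ≡ 9 (mod 12): 10·t ≡ 9 − 9 = 0 (mod 12).
    Divide the congruence (and modulus) by g = 2: 5·t ≡ 0 (mod 6).
    The inverse of 5 mod 6 is 5 (since 5·5 = 25 = 4·6 + 1), so t ≡ 5·0 = 0 ≡ 0 (mod 6).
    Then x = 9 + 10·0 = 9, valid modulo lcm(10, 12) = 60: x ≡ 9 (mod 60).
  Combine with x ≡ 18 (mod 21): gcd(60, 21) = 3; 18 - 9 = 9, which IS divisible by 3, so compatible.
    Write x = 9 + 60·t and substitute into x ≡ 18 (mod 21): 60·t ≡ 18 − 9 = 9 (mod 21).
    Divide the congruence (and modulus) by g = 3: 20·t ≡ 3 (mod 7).
    Reduce coefficients mod 7: 6·t ≡ 3 (mod 7).
    The inverse of 6 mod 7 is 6 (since 6·6 = 36 = 5·7 + 1), so t ≡ 6·3 = 18 ≡ 4 (mod 7).
    Then x = 9 + 60·4 = 249, valid modulo lcm(60, 21) = 420: x ≡ 249 (mod 420).
Verify: 249 mod 10 = 9, 249 mod 12 = 9, 249 mod 21 = 18.

x ≡ 249 (mod 420).
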